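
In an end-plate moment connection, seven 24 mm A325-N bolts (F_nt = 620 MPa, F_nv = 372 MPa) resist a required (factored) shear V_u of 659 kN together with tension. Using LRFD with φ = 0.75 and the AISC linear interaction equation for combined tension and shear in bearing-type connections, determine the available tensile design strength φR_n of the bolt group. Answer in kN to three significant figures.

816 kN

A_b = π·24²/4 = 452.4 mm²; f_rv = 659 × 1000 / (7 × 452.4) = 208.1 MPa.
F'_nt = 1.3 F_nt − (F_nt / φF_nv) f_rv = 1.3·620 − (620/(0.75·372))·208.1 = 343.6 MPa, capped at F_nt → F'_nt = 343.6 MPa.
R_n = F'_nt · A_b · n = 343.6 × 452.4 × 7 / 1000 = 1088 kN.
Design strength φR_n = 0.75 × 1088 = 816 kN.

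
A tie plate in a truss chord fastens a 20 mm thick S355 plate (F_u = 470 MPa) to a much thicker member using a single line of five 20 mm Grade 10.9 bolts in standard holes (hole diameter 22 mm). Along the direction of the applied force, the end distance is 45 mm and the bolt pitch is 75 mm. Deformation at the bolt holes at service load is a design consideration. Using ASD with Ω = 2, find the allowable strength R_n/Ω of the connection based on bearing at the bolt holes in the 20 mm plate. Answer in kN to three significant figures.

1090 kN

Per bolt r_n = 1.2 l_c t F_u ≤ 2.4 d t F_u; upper limit = 2.4 × 20 × 20 × 470 / 1000 = 451.2 kN.
Edge bolt: l_c = 45 − 22/2 = 34 mm → 1.2 × 34 × 20 × 470 / 1000 = 383.5 → r_n = 383.5 kN.
Interior bolts: l_c = 75 − 22 = 53 mm → 1.2 × 53 × 20 × 470 / 1000 = 597.8 → r_n = 451.2 kN.
R_n = 1 × 383.5 + 4 × 451.2 = 2188 kN.
Allowable strength R_n/Ω = 2188 / 2 = 1090 kN.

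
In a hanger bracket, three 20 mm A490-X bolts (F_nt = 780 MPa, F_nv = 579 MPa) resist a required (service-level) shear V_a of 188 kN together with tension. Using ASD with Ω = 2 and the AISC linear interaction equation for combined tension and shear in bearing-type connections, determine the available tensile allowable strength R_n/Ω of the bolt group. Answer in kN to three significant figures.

A_b = π·20²/4 = 314.2 mm²; f_rv = 188 × 1000 / (3 × 314.2) = 199.5 MPa.
F'_nt = 1.3 F_nt − (Ω F_nt / F_nv) f_rv = 1.3·780 − (2·780/579)·199.5 = 476.6 MPa, capped at F_nt → F'_nt = 476.6 MPa.
R_n = F'_nt · A_b · n = 476.6 × 314.2 × 3 / 1000 = 449.1 kN.
Allowable strength R_n/Ω = 449.1 / 2 = 225 kN.

225 kN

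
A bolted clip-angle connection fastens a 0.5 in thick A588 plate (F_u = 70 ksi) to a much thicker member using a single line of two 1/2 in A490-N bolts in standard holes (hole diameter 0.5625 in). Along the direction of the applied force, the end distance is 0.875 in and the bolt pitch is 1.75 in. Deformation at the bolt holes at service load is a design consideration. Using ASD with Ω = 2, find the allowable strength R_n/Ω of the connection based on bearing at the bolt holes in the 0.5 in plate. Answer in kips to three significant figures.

33.5 kips

Per bolt r_n = 1.2 l_c t F_u ≤ 2.4 d t F_u; upper limit = 2.4 × 0.5 × 0.5 × 70 = 42 kips.
Edge bolt: l_c = 0.875 − 0.5625/2 = 0.5938 in → 1.2 × 0.5938 × 0.5 × 70 = 24.94 → r_n = 24.94 kips.
Interior bolts: l_c = 1.75 − 0.5625 = 1.188 in → 1.2 × 1.188 × 0.5 × 70 = 49.88 → r_n = 42 kips.
R_n = 1 × 24.94 + 1 × 42 = 66.94 kips.
Allowable strength R_n/Ω = 66.94 / 2 = 33.5 kips.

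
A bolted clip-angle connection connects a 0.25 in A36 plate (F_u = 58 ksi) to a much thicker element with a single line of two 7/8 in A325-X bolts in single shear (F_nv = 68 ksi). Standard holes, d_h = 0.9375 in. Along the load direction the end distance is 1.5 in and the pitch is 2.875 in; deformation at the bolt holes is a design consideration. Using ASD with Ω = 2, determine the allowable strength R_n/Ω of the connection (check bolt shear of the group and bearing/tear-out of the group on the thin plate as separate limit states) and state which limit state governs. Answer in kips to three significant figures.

24.2 kips (bearing governs)

Bolt shear: A_b = π·0.875²/4 = 0.6013 in²; R_n = 68 × 0.6013 × 2 × 1 = 81.78 kips → 81.78 / 2 = 40.9 kips.
Bearing (1.2 l_c t F_u ≤ 2.4 d t F_u): upper limit = 2.4·0.875·0.25·58 = 30.45 kips.
  Edge l_c = 1.5 − 0.9375/2 = 1.031 → r_n = 17.94 kips; interior l_c = 2.875 − 0.9375 = 1.938 → r_n = 30.45 kips.
  R_n,bearing = 1·17.94 + 1·30.45 = 48.39 kips → 48.39 / 2 = 24.2 kips.
Bearing governs: 24.2 kips.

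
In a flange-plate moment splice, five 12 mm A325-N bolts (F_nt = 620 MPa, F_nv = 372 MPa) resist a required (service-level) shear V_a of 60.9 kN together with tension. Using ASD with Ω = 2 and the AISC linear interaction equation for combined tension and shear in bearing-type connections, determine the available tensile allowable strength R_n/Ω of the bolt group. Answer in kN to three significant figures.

A_b = π·12²/4 = 113.1 mm²; f_rv = 60.9 × 1000 / (5 × 113.1) = 107.7 MPa.
F'_nt = 1.3 F_nt − (Ω F_nt / F_nv) f_rv = 1.3·620 − (2·620/372)·107.7 = 447 MPa, capped at F_nt → F'_nt = 447 MPa.
R_n = F'_nt · A_b · n = 447 × 113.1 × 5 / 1000 = 252.8 kN.
Allowable strength R_n/Ω = 252.8 / 2 = 126 kN.

126 kN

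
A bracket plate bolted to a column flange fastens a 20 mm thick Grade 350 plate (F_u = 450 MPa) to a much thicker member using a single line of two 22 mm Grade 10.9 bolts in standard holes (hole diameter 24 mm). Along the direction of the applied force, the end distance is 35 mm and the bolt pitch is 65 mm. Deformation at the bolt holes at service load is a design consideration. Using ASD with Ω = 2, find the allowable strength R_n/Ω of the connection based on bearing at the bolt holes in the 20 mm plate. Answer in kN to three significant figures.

Per bolt r_n = 1.2 l_c t F_u ≤ 2.4 d t F_u; upper limit = 2.4 × 22 × 20 × 450 / 1000 = 475.2 kN.
Edge bolt: l_c = 35 − 24/2 = 23 mm → 1.2 × 23 × 20 × 450 / 1000 = 248.4 → r_n = 248.4 kN.
Interior bolts: l_c = 65 − 24 = 41 mm → 1.2 × 41 × 20 × 450 / 1000 = 442.8 → r_n = 442.8 kN.
R_n = 1 × 248.4 + 1 × 442.8 = 691.2 kN.
Allowable strength R_n/Ω = 691.2 / 2 = 346 kN.

346 kN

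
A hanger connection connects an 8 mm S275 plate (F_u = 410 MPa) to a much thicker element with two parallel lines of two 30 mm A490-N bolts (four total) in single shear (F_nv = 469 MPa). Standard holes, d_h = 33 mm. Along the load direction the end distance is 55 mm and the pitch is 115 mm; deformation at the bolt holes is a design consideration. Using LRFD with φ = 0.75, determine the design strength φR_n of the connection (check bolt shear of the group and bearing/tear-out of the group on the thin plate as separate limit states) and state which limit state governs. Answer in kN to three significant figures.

Bolt shear: A_b = π·30²/4 = 706.9 mm²; R_n = 469 × 706.9 × 4 × 1 / 1000 = 1326 kN → 0.75 × 1326 = 995 kN.
Bearing (1.2 l_c t F_u ≤ 2.4 d t F_u): upper limit = 2.4·30·8·410 / 1000 = 236.2 kN.
  Edge l_c = 55 − 33/2 = 38.5 → r_n = 151.5 kN; interior l_c = 115 − 33 = 82 → r_n = 236.2 kN.
  R_n,bearing = 2·151.5 + 2·236.2 = 775.4 kN → 0.75 × 775.4 = 582 kN.
Bearing governs: 582 kN.

582 kN (bearing governs)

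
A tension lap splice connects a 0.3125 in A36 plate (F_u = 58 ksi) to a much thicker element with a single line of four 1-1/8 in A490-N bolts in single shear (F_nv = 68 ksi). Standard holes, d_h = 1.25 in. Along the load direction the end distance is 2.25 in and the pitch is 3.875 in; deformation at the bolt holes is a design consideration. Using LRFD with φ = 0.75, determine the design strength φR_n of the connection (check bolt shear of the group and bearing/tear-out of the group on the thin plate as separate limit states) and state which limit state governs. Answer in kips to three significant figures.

137 kips (bearing governs)

Bolt shear: A_b = π·1.125²/4 = 0.994 in²; R_n = 68 × 0.994 × 4 × 1 = 270.4 kips → 0.75 × 270.4 = 203 kips.
Bearing (1.2 l_c t F_u ≤ 2.4 d t F_u): upper limit = 2.4·1.125·0.3125·58 = 48.94 kips.
  Edge l_c = 2.25 − 1.25/2 = 1.625 → r_n = 35.34 kips; interior l_c = 3.875 − 1.25 = 2.625 → r_n = 48.94 kips.
  R_n,bearing = 1·35.34 + 3·48.94 = 182.2 kips → 0.75 × 182.2 = 137 kips.
Bearing governs: 137 kips.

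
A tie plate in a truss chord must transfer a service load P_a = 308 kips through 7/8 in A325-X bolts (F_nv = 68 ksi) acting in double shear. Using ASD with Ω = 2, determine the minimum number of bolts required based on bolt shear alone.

A_b = π·0.875²/4 = 0.6013 in².
Per-bolt allowable strength R_n/Ω = 68 × 0.6013 × 2 / 2 = 40.89 kips.
n ≥ 308 / 40.89 = 7.532 → use 8 bolts.

8 bolts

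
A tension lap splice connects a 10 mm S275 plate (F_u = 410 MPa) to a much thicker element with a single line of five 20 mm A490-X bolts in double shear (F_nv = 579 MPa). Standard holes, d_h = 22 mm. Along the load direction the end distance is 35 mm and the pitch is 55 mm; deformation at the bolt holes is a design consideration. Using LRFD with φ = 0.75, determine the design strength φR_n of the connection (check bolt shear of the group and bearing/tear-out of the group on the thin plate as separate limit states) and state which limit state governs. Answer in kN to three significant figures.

576 kN (bearing governs)

Bolt shear: A_b = π·20²/4 = 314.2 mm²; R_n = 579 × 314.2 × 5 × 2 / 1000 = 1819 kN → 0.75 × 1819 = 1360 kN.
Bearing (1.2 l_c t F_u ≤ 2.4 d t F_u): upper limit = 2.4·20·10·410 / 1000 = 196.8 kN.
  Edge l_c = 35 − 22/2 = 24 → r_n = 118.1 kN; interior l_c = 55 − 22 = 33 → r_n = 162.4 kN.
  R_n,bearing = 1·118.1 + 4·162.4 = 767.5 kN → 0.75 × 767.5 = 576 kN.
Bearing governs: 576 kN.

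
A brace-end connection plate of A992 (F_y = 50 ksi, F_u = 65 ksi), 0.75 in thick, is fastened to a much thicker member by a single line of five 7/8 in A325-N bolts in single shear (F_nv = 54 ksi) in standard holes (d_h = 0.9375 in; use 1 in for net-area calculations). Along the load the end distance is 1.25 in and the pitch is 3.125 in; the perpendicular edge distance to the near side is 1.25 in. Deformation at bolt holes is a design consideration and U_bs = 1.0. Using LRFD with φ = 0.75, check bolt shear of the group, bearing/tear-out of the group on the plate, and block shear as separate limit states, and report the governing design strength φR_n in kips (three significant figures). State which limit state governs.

122 kips (bolt shear governs)

Bolt shear: A_b = π·0.875²/4 = 0.6013 in²; R_n = 54 × 0.6013 × 5 × 1 = 162.4 kips → 0.75 × 162.4 = 122 kips.
Bearing: edge l_c = 0.7812, r_n = 45.7 kips; interior l_c = 2.188, r_n = 102.4 kips; R_n = 45.7 + 4·102.4 = 455.2 kips → 341 kips.
Block shear: A_gv = 10.31, A_nv = 6.938, A_nt = 0.5625 in²; R_n = min(0.6F_uA_nv, 0.6F_yA_gv) + U_bs·F_u·A_nt = 307.1 kips → 230 kips.
Bolt shear governs: 122 kips.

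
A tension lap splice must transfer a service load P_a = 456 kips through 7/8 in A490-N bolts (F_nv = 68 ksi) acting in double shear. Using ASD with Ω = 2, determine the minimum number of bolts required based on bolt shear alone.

A_b = π·0.875²/4 = 0.6013 in².
Per-bolt allowable strength R_n/Ω = 68 × 0.6013 × 2 / 2 = 40.89 kips.
n ≥ 456 / 40.89 = 11.15 → use 12 bolts.

12 bolts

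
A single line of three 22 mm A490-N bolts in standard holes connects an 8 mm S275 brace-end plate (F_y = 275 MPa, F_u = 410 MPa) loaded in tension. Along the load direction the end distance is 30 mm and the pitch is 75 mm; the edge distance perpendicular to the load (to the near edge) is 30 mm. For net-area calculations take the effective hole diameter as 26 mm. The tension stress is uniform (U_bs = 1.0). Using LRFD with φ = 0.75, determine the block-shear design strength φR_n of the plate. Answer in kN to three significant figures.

212 kN

Shear plane L_v = 30 + 2·75 = 180 mm; A_gv = 180 × 8 = 1440 mm².
A_nv = (180 − 2.5·26) × 8 = 920 mm².
A_nt = (30 − 0.5·26) × 8 = 136 mm².
0.6 F_u A_nv = 226.3 kN; 0.6 F_y A_gv = 237.6 kN → shear rupture governs the shear term.
R_n = 226.3 + 1.0 × 410 × 136 / 1000 = 282.1 kN.
Design strength φR_n = 0.75 × 282.1 = 212 kN.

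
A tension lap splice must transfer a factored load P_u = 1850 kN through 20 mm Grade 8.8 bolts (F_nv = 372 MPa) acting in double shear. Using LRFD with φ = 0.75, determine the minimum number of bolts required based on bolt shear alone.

A_b = π·20²/4 = 314.2 mm².
Per-bolt design strength φR_n = 0.75 × 372 × 314.2 × 2 / 1000 = 175.3 kN.
n ≥ 1850 / 175.3 = 10.55 → use 11 bolts.

11 bolts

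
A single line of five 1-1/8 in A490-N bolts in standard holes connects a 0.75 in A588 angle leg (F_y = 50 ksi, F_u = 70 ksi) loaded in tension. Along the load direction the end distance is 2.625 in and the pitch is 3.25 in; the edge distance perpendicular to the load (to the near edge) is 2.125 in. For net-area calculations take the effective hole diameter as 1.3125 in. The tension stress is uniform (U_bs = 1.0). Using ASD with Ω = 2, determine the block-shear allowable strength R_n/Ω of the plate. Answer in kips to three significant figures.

192 kips

Shear plane L_v = 2.625 + 4·3.25 = 15.62 in; A_gv = 15.62 × 0.75 = 11.72 in².
A_nv = (15.62 − 4.5·1.3125) × 0.75 = 7.289 in².
A_nt = (2.125 − 0.5·1.3125) × 0.75 = 1.102 in².
0.6 F_u A_nv = 306.1 kips; 0.6 F_y A_gv = 351.6 kips → shear rupture governs the shear term.
R_n = 306.1 + 1.0 × 70 × 1.102 = 383.2 kips.
Allowable strength R_n/Ω = 383.2 / 2 = 192 kips.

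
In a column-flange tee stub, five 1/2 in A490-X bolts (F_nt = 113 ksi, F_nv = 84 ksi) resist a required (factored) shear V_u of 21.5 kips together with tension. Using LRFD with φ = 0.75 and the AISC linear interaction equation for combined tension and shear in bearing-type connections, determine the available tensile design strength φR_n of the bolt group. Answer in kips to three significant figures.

A_b = π·0.5²/4 = 0.1963 in²; f_rv = 21.5 / (5 × 0.1963) = 21.9 ksi.
F'_nt = 1.3 F_nt − (F_nt / φF_nv) f_rv = 1.3·113 − (113/(0.75·84))·21.9 = 107.6 ksi, capped at F_nt → F'_nt = 107.6 ksi.
R_n = F'_nt · A_b · n = 107.6 × 0.1963 × 5 = 105.7 kips.
Design strength φR_n = 0.75 × 105.7 = 79.2 kips.

79.2 kips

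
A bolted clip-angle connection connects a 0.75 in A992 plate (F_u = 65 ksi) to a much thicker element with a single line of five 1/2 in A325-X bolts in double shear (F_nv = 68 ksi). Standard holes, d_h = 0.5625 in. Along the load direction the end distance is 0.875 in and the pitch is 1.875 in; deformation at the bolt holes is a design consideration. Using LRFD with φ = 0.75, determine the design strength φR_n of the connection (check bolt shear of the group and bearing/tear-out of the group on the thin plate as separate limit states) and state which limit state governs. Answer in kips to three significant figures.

100 kips (bolt shear governs)

Bolt shear: A_b = π·0.5²/4 = 0.1963 in²; R_n = 68 × 0.1963 × 5 × 2 = 133.5 kips → 0.75 × 133.5 = 100 kips.
Bearing (1.2 l_c t F_u ≤ 2.4 d t F_u): upper limit = 2.4·0.5·0.75·65 = 58.5 kips.
  Edge l_c = 0.875 − 0.5625/2 = 0.5938 → r_n = 34.73 kips; interior l_c = 1.875 − 0.5625 = 1.312 → r_n = 58.5 kips.
  R_n,bearing = 1·34.73 + 4·58.5 = 268.7 kips → 0.75 × 268.7 = 202 kips.
Bolt shear governs: 100 kips.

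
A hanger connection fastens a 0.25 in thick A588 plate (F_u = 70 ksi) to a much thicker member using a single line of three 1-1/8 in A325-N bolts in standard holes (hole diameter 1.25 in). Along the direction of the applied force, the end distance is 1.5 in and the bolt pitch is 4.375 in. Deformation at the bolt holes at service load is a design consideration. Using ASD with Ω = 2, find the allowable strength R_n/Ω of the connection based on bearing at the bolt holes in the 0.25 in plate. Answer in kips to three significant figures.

Per bolt r_n = 1.2 l_c t F_u ≤ 2.4 d t F_u; upper limit = 2.4 × 1.125 × 0.25 × 70 = 47.25 kips.
Edge bolt: l_c = 1.5 − 1.25/2 = 0.875 in → 1.2 × 0.875 × 0.25 × 70 = 18.38 → r_n = 18.38 kips.
Interior bolts: l_c = 4.375 − 1.25 = 3.125 in → 1.2 × 3.125 × 0.25 × 70 = 65.62 → r_n = 47.25 kips.
R_n = 1 × 18.38 + 2 × 47.25 = 112.9 kips.
Allowable strength R_n/Ω = 112.9 / 2 = 56.4 kips.

56.4 kips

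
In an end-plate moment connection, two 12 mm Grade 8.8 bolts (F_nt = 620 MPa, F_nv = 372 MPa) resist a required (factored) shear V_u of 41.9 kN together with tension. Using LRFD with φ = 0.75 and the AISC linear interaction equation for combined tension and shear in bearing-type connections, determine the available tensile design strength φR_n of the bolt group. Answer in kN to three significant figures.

66.9 kN

A_b = π·12²/4 = 113.1 mm²; f_rv = 41.9 × 1000 / (2 × 113.1) = 185.2 MPa.
F'_nt = 1.3 F_nt − (F_nt / φF_nv) f_rv = 1.3·620 − (620/(0.75·372))·185.2 = 394.4 MPa, capped at F_nt → F'_nt = 394.4 MPa.
R_n = F'_nt · A_b · n = 394.4 × 113.1 × 2 / 1000 = 89.2 kN.
Design strength φR_n = 0.75 × 89.2 = 66.9 kN.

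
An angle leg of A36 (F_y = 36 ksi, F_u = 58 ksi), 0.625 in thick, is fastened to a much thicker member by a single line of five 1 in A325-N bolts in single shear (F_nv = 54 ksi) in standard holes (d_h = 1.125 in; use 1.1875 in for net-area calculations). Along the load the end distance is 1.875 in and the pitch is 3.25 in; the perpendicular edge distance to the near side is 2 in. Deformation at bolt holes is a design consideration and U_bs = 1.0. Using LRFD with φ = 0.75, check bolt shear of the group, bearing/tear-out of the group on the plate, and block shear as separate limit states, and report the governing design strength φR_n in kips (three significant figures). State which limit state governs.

Bolt shear: A_b = π·1²/4 = 0.7854 in²; R_n = 54 × 0.7854 × 5 × 1 = 212.1 kips → 0.75 × 212.1 = 159 kips.
Bearing: edge l_c = 1.312, r_n = 57.09 kips; interior l_c = 2.125, r_n = 87 kips; R_n = 57.09 + 4·87 = 405.1 kips → 304 kips.
Block shear: A_gv = 9.297, A_nv = 5.957, A_nt = 0.8789 in²; R_n = min(0.6F_uA_nv, 0.6F_yA_gv) + U_bs·F_u·A_nt = 251.8 kips → 189 kips.
Bolt shear governs: 159 kips.

159 kips (bolt shear governs)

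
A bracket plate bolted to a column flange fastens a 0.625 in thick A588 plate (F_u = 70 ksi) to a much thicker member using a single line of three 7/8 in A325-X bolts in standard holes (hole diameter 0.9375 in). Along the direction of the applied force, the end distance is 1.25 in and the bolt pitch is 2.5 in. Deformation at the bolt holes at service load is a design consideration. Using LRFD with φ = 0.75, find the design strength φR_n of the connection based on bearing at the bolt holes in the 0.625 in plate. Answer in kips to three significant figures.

Per bolt r_n = 1.2 l_c t F_u ≤ 2.4 d t F_u; upper limit = 2.4 × 0.875 × 0.625 × 70 = 91.88 kips.
Edge bolt: l_c = 1.25 − 0.9375/2 = 0.7812 in → 1.2 × 0.7812 × 0.625 × 70 = 41.02 → r_n = 41.02 kips.
Interior bolts: l_c = 2.5 − 0.9375 = 1.562 in → 1.2 × 1.562 × 0.625 × 70 = 82.03 → r_n = 82.03 kips.
R_n = 1 × 41.02 + 2 × 82.03 = 205.1 kips.
Design strength φR_n = 0.75 × 205.1 = 154 kips.

154 kips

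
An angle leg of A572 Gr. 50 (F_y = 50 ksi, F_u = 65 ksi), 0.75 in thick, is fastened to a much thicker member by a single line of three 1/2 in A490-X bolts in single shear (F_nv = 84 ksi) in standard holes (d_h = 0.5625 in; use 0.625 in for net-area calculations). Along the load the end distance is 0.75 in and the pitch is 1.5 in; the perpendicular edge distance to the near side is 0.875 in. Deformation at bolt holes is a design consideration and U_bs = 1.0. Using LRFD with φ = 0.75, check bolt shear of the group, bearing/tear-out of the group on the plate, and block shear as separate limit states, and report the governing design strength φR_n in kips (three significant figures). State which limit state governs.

37.1 kips (bolt shear governs)

Bolt shear: A_b = π·0.5²/4 = 0.1963 in²; R_n = 84 × 0.1963 × 3 × 1 = 49.48 kips → 0.75 × 49.48 = 37.1 kips.
Bearing: edge l_c = 0.4688, r_n = 27.42 kips; interior l_c = 0.9375, r_n = 54.84 kips; R_n = 27.42 + 2·54.84 = 137.1 kips → 103 kips.
Block shear: A_gv = 2.812, A_nv = 1.641, A_nt = 0.4219 in²; R_n = min(0.6F_uA_nv, 0.6F_yA_gv) + U_bs·F_u·A_nt = 91.41 kips → 68.6 kips.
Bolt shear governs: 37.1 kips.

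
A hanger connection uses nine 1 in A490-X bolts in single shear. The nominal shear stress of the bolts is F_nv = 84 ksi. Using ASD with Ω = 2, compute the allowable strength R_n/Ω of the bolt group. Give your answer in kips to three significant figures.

A_b = π × 1² / 4 = 0.7854 in².
R_n = F_nv · A_b · n · n_s = 84 × 0.7854 × 9 × 1 = 593.8 kips.
Allowable strength R_n/Ω = 593.8 / 2 = 297 kips.

297 kips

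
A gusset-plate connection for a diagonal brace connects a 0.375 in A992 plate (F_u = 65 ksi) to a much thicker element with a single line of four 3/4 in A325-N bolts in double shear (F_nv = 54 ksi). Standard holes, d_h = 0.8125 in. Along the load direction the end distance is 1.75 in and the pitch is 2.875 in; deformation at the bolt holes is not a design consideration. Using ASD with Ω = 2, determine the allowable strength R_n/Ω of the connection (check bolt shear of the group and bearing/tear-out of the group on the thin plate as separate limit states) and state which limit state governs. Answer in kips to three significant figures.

Bolt shear: A_b = π·0.75²/4 = 0.4418 in²; R_n = 54 × 0.4418 × 4 × 2 = 190.9 kips → 190.9 / 2 = 95.4 kips.
Bearing (1.5 l_c t F_u ≤ 3.0 d t F_u): upper limit = 3.0·0.75·0.375·65 = 54.84 kips.
  Edge l_c = 1.75 − 0.8125/2 = 1.344 → r_n = 49.13 kips; interior l_c = 2.875 − 0.8125 = 2.062 → r_n = 54.84 kips.
  R_n,bearing = 1·49.13 + 3·54.84 = 213.7 kips → 213.7 / 2 = 107 kips.
Bolt shear governs: 95.4 kips.

95.4 kips (bolt shear governs)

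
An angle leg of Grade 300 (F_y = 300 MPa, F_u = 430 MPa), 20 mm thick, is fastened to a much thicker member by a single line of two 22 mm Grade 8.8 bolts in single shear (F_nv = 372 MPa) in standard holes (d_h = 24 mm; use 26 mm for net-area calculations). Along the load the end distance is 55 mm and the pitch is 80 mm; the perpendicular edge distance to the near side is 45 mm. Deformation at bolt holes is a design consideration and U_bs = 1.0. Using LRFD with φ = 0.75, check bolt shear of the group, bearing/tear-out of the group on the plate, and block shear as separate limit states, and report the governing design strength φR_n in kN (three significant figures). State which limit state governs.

212 kN (bolt shear governs)

Bolt shear: A_b = π·22²/4 = 380.1 mm²; R_n = 372 × 380.1 × 2 × 1 / 1000 = 282.8 kN → 0.75 × 282.8 = 212 kN.
Bearing: edge l_c = 43, r_n = 443.8 kN; interior l_c = 56, r_n = 454.1 kN; R_n = 443.8 + 1·454.1 = 897.8 kN → 673 kN.
Block shear: A_gv = 2700, A_nv = 1920, A_nt = 640 mm²; R_n = min(0.6F_uA_nv, 0.6F_yA_gv) + U_bs·F_u·A_nt = 761.2 kN → 571 kN.
Bolt shear governs: 212 kN.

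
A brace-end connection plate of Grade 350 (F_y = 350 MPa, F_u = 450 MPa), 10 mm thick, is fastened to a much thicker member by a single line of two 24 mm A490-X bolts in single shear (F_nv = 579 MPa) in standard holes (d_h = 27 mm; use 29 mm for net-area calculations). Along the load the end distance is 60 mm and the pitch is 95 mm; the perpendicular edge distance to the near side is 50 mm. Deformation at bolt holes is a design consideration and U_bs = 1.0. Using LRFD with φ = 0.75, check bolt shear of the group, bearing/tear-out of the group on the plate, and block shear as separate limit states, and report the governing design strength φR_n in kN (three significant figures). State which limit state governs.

346 kN (block shear governs)

Bolt shear: A_b = π·24²/4 = 452.4 mm²; R_n = 579 × 452.4 × 2 × 1 / 1000 = 523.9 kN → 0.75 × 523.9 = 393 kN.
Bearing: edge l_c = 46.5, r_n = 251.1 kN; interior l_c = 68, r_n = 259.2 kN; R_n = 251.1 + 1·259.2 = 510.3 kN → 383 kN.
Block shear: A_gv = 1550, A_nv = 1115, A_nt = 355 mm²; R_n = min(0.6F_uA_nv, 0.6F_yA_gv) + U_bs·F_u·A_nt = 460.8 kN → 346 kN.
Block shear governs: 346 kN.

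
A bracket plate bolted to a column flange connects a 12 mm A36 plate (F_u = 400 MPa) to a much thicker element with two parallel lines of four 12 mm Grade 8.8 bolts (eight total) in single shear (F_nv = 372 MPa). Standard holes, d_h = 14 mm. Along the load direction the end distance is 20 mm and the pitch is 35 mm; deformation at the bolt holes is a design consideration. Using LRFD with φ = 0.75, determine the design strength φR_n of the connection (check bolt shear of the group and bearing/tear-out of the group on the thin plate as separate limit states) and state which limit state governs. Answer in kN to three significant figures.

252 kN (bolt shear governs)

Bolt shear: A_b = π·12²/4 = 113.1 mm²; R_n = 372 × 113.1 × 8 × 1 / 1000 = 336.6 kN → 0.75 × 336.6 = 252 kN.
Bearing (1.2 l_c t F_u ≤ 2.4 d t F_u): upper limit = 2.4·12·12·400 / 1000 = 138.2 kN.
  Edge l_c = 20 − 14/2 = 13 → r_n = 74.88 kN; interior l_c = 35 − 14 = 21 → r_n = 121 kN.
  R_n,bearing = 2·74.88 + 6·121 = 875.5 kN → 0.75 × 875.5 = 657 kN.
Bolt shear governs: 252 kN.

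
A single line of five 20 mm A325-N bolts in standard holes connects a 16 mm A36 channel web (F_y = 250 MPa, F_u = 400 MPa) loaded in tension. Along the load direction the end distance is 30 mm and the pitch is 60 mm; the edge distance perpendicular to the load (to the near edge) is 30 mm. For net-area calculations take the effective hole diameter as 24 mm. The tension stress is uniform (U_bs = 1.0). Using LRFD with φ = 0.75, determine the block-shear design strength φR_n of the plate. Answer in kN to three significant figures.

Shear plane L_v = 30 + 4·60 = 270 mm; A_gv = 270 × 16 = 4320 mm².
A_nv = (270 − 4.5·24) × 16 = 2592 mm².
A_nt = (30 − 0.5·24) × 16 = 288 mm².
0.6 F_u A_nv = 622.1 kN; 0.6 F_y A_gv = 648 kN → shear rupture governs the shear term.
R_n = 622.1 + 1.0 × 400 × 288 / 1000 = 737.3 kN.
Design strength φR_n = 0.75 × 737.3 = 553 kN.

553 kN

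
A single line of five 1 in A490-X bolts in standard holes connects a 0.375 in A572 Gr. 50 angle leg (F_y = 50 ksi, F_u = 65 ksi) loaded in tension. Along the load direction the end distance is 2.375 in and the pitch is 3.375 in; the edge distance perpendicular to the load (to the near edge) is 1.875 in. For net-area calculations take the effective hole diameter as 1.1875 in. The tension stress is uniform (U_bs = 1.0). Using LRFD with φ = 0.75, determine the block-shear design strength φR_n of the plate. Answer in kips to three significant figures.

Shear plane L_v = 2.375 + 4·3.375 = 15.88 in; A_gv = 15.88 × 0.375 = 5.953 in².
A_nv = (15.88 − 4.5·1.1875) × 0.375 = 3.949 in².
A_nt = (1.875 − 0.5·1.1875) × 0.375 = 0.4805 in².
0.6 F_u A_nv = 154 kips; 0.6 F_y A_gv = 178.6 kips → shear rupture governs the shear term.
R_n = 154 + 1.0 × 65 × 0.4805 = 185.2 kips.
Design strength φR_n = 0.75 × 185.2 = 139 kips.

139 kips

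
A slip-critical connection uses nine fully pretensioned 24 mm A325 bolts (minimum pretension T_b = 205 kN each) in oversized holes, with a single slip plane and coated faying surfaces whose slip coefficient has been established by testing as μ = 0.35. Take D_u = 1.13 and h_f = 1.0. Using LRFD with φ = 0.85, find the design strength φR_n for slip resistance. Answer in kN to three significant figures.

R_n = μ · D_u · h_f · T_b · n_s · n_b = 0.35 × 1.13 × 1.0 × 205 × 1 × 9 = 729.7 kN.
Design strength φR_n = 0.85 × 729.7 = 620 kN.

620 kN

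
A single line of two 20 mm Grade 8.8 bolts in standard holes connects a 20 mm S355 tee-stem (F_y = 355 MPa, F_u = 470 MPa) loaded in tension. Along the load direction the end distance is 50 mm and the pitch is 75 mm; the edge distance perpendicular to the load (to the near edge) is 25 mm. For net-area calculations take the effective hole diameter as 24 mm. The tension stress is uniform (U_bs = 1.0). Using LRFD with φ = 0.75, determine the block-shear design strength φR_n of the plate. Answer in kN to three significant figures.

468 kN

Shear plane L_v = 50 + 1·75 = 125 mm; A_gv = 125 × 20 = 2500 mm².
A_nv = (125 − 1.5·24) × 20 = 1780 mm².
A_nt = (25 − 0.5·24) × 20 = 260 mm².
0.6 F_u A_nv = 502 kN; 0.6 F_y A_gv = 532.5 kN → shear rupture governs the shear term.
R_n = 502 + 1.0 × 470 × 260 / 1000 = 624.2 kN.
Design strength φR_n = 0.75 × 624.2 = 468 kN.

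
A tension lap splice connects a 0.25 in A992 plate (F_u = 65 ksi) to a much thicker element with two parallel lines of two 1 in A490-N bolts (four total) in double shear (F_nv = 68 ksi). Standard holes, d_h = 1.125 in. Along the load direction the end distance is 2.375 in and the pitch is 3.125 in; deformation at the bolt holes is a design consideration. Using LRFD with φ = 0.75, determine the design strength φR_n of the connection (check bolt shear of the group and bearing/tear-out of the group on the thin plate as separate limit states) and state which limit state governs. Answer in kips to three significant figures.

112 kips (bearing governs)

Bolt shear: A_b = π·1²/4 = 0.7854 in²; R_n = 68 × 0.7854 × 4 × 2 = 427.3 kips → 0.75 × 427.3 = 320 kips.
Bearing (1.2 l_c t F_u ≤ 2.4 d t F_u): upper limit = 2.4·1·0.25·65 = 39 kips.
  Edge l_c = 2.375 − 1.125/2 = 1.812 → r_n = 35.34 kips; interior l_c = 3.125 − 1.125 = 2 → r_n = 39 kips.
  R_n,bearing = 2·35.34 + 2·39 = 148.7 kips → 0.75 × 148.7 = 112 kips.
Bearing governs: 112 kips.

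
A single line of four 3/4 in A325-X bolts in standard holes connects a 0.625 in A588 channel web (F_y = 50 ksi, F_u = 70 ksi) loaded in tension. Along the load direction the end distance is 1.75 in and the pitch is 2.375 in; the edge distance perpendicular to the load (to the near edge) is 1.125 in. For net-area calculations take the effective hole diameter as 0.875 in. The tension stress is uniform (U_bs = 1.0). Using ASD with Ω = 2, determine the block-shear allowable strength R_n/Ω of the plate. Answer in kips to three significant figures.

Shear plane L_v = 1.75 + 3·2.375 = 8.875 in; A_gv = 8.875 × 0.625 = 5.547 in².
A_nv = (8.875 − 3.5·0.875) × 0.625 = 3.633 in².
A_nt = (1.125 − 0.5·0.875) × 0.625 = 0.4297 in².
0.6 F_u A_nv = 152.6 kips; 0.6 F_y A_gv = 166.4 kips → shear rupture governs the shear term.
R_n = 152.6 + 1.0 × 70 × 0.4297 = 182.7 kips.
Allowable strength R_n/Ω = 182.7 / 2 = 91.3 kips.

91.3 kips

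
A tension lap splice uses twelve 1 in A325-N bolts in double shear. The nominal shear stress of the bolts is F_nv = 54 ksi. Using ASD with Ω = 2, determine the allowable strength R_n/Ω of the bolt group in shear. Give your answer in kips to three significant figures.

509 kips

A_b = π × 1² / 4 = 0.7854 in².
R_n = F_nv · A_b · n · n_s = 54 × 0.7854 × 12 × 2 = 1018 kips.
Allowable strength R_n/Ω = 1018 / 2 = 509 kips.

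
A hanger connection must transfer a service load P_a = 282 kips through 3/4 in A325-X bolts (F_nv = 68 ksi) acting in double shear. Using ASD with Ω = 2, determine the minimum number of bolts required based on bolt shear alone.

10 bolts

A_b = π·0.75²/4 = 0.4418 in².
Per-bolt allowable strength R_n/Ω = 68 × 0.4418 × 2 / 2 = 30.04 kips.
n ≥ 282 / 30.04 = 9.387 → use 10 bolts.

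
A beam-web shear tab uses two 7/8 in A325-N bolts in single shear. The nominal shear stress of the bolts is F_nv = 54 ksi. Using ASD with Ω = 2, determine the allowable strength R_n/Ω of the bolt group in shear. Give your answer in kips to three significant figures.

32.5 kips

A_b = π × 0.875² / 4 = 0.6013 in².
R_n = F_nv · A_b · n · n_s = 54 × 0.6013 × 2 × 1 = 64.94 kips.
Allowable strength R_n/Ω = 64.94 / 2 = 32.5 kips.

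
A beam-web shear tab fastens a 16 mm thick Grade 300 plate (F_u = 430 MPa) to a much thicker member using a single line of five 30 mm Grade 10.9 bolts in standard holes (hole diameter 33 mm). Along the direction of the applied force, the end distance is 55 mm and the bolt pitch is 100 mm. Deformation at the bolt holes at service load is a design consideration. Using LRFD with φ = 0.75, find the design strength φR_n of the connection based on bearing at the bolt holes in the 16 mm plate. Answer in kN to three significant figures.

1720 kN

Per bolt r_n = 1.2 l_c t F_u ≤ 2.4 d t F_u; upper limit = 2.4 × 30 × 16 × 430 / 1000 = 495.4 kN.
Edge bolt: l_c = 55 − 33/2 = 38.5 mm → 1.2 × 38.5 × 16 × 430 / 1000 = 317.9 → r_n = 317.9 kN.
Interior bolts: l_c = 100 − 33 = 67 mm → 1.2 × 67 × 16 × 430 / 1000 = 553.2 → r_n = 495.4 kN.
R_n = 1 × 317.9 + 4 × 495.4 = 2299 kN.
Design strength φR_n = 0.75 × 2299 = 1720 kN.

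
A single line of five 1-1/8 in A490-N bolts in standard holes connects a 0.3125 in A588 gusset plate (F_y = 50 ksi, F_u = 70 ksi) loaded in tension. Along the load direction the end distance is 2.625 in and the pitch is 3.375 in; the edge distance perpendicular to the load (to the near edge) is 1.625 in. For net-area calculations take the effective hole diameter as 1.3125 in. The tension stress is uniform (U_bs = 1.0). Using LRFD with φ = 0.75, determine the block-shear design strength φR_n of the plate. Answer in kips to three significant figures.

Shear plane L_v = 2.625 + 4·3.375 = 16.12 in; A_gv = 16.12 × 0.3125 = 5.039 in².
A_nv = (16.12 − 4.5·1.3125) × 0.3125 = 3.193 in².
A_nt = (1.625 − 0.5·1.3125) × 0.3125 = 0.3027 in².
0.6 F_u A_nv = 134.1 kips; 0.6 F_y A_gv = 151.2 kips → shear rupture governs the shear term.
R_n = 134.1 + 1.0 × 70 × 0.3027 = 155.3 kips.
Design strength φR_n = 0.75 × 155.3 = 116 kips.

116 kips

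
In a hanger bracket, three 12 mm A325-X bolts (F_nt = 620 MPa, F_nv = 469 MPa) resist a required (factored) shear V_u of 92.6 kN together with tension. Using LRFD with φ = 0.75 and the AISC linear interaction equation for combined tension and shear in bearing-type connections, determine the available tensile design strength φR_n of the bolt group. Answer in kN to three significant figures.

82.7 kN

A_b = π·12²/4 = 113.1 mm²; f_rv = 92.6 × 1000 / (3 × 113.1) = 272.9 MPa.
F'_nt = 1.3 F_nt − (F_nt / φF_nv) f_rv = 1.3·620 − (620/(0.75·469))·272.9 = 324.9 MPa, capped at F_nt → F'_nt = 324.9 MPa.
R_n = F'_nt · A_b · n = 324.9 × 113.1 × 3 / 1000 = 110.3 kN.
Design strength φR_n = 0.75 × 110.3 = 82.7 kN.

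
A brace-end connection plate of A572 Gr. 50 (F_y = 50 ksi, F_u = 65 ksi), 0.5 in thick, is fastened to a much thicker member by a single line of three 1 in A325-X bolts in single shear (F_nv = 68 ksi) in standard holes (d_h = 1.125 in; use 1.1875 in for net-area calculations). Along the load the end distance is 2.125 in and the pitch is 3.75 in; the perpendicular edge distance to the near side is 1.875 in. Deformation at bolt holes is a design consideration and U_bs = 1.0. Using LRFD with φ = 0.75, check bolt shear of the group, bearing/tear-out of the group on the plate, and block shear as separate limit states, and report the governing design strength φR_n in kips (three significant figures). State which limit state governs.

120 kips (bolt shear governs)

Bolt shear: A_b = π·1²/4 = 0.7854 in²; R_n = 68 × 0.7854 × 3 × 1 = 160.2 kips → 0.75 × 160.2 = 120 kips.
Bearing: edge l_c = 1.562, r_n = 60.94 kips; interior l_c = 2.625, r_n = 78 kips; R_n = 60.94 + 2·78 = 216.9 kips → 163 kips.
Block shear: A_gv = 4.812, A_nv = 3.328, A_nt = 0.6406 in²; R_n = min(0.6F_uA_nv, 0.6F_yA_gv) + U_bs·F_u·A_nt = 171.4 kips → 129 kips.
Bolt shear governs: 120 kips.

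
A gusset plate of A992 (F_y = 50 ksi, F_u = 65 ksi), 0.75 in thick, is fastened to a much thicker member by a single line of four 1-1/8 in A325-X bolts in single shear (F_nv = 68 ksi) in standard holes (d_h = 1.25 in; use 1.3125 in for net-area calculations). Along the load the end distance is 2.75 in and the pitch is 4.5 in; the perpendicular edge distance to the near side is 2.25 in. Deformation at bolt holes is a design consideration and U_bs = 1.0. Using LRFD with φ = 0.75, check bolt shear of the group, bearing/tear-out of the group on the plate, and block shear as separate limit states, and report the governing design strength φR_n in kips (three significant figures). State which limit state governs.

Bolt shear: A_b = π·1.125²/4 = 0.994 in²; R_n = 68 × 0.994 × 4 × 1 = 270.4 kips → 0.75 × 270.4 = 203 kips.
Bearing: edge l_c = 2.125, r_n = 124.3 kips; interior l_c = 3.25, r_n = 131.6 kips; R_n = 124.3 + 3·131.6 = 519.2 kips → 389 kips.
Block shear: A_gv = 12.19, A_nv = 8.742, A_nt = 1.195 in²; R_n = min(0.6F_uA_nv, 0.6F_yA_gv) + U_bs·F_u·A_nt = 418.6 kips → 314 kips.
Bolt shear governs: 203 kips.

203 kips (bolt shear governs)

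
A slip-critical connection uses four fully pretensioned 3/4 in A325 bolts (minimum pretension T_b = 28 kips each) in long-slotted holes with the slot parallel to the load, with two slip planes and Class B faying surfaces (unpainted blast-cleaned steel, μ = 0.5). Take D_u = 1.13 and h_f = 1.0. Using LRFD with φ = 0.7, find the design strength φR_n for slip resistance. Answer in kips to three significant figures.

88.6 kips

R_n = μ · D_u · h_f · T_b · n_s · n_b = 0.5 × 1.13 × 1.0 × 28 × 2 × 4 = 126.6 kips.
Design strength φR_n = 0.7 × 126.6 = 88.6 kips.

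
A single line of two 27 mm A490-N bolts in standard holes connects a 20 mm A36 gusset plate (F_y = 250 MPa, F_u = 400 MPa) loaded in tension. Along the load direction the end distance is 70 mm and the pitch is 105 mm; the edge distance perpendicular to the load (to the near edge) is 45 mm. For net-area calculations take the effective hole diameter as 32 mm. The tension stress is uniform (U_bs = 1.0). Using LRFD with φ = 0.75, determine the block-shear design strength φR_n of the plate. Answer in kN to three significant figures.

568 kN

Shear plane L_v = 70 + 1·105 = 175 mm; A_gv = 175 × 20 = 3500 mm².
A_nv = (175 − 1.5·32) × 20 = 2540 mm².
A_nt = (45 − 0.5·32) × 20 = 580 mm².
0.6 F_u A_nv = 609.6 kN; 0.6 F_y A_gv = 525 kN → shear yielding governs the shear term.
R_n = 525 + 1.0 × 400 × 580 / 1000 = 757 kN.
Design strength φR_n = 0.75 × 757 = 568 kN.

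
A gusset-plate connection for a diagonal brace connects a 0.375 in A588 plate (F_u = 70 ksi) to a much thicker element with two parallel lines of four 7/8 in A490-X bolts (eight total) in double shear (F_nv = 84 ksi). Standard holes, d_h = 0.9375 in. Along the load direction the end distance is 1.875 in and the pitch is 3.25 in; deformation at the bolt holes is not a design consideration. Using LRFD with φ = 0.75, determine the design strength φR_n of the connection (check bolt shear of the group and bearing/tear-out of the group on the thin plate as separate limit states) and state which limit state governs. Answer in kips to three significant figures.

Bolt shear: A_b = π·0.875²/4 = 0.6013 in²; R_n = 84 × 0.6013 × 8 × 2 = 808.2 kips → 0.75 × 808.2 = 606 kips.
Bearing (1.5 l_c t F_u ≤ 3.0 d t F_u): upper limit = 3.0·0.875·0.375·70 = 68.91 kips.
  Edge l_c = 1.875 − 0.9375/2 = 1.406 → r_n = 55.37 kips; interior l_c = 3.25 − 0.9375 = 2.312 → r_n = 68.91 kips.
  R_n,bearing = 2·55.37 + 6·68.91 = 524.2 kips → 0.75 × 524.2 = 393 kips.
Bearing governs: 393 kips.

393 kips (bearing governs)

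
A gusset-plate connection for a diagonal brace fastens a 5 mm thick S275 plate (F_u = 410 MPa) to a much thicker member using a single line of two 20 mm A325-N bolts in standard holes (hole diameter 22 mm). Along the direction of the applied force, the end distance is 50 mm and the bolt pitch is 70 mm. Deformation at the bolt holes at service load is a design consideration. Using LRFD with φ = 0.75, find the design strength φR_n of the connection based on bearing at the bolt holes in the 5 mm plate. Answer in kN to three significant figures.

Per bolt r_n = 1.2 l_c t F_u ≤ 2.4 d t F_u; upper limit = 2.4 × 20 × 5 × 410 / 1000 = 98.4 kN.
Edge bolt: l_c = 50 − 22/2 = 39 mm → 1.2 × 39 × 5 × 410 / 1000 = 95.94 → r_n = 95.94 kN.
Interior bolts: l_c = 70 − 22 = 48 mm → 1.2 × 48 × 5 × 410 / 1000 = 118.1 → r_n = 98.4 kN.
R_n = 1 × 95.94 + 1 × 98.4 = 194.3 kN.
Design strength φR_n = 0.75 × 194.3 = 146 kN.

146 kN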